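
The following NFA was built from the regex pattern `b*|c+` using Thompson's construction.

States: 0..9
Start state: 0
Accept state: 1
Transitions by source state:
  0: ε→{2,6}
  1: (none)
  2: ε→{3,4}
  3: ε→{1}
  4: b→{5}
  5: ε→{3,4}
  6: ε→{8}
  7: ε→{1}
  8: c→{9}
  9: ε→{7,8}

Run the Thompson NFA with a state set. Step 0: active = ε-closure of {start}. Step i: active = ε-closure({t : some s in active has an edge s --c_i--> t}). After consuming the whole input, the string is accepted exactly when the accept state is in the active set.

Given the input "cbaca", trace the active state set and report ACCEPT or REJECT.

Answer: REJECT

Derivation:
initial (ε-close {0}): {0,1,2,3,4,6,8}
'c' @ 1: {1,7,8,9}  ✓accept
'b' @ 2: {}  — no active states
rest 'aca' ignored (set empty)
final: {}; accept 1 not in set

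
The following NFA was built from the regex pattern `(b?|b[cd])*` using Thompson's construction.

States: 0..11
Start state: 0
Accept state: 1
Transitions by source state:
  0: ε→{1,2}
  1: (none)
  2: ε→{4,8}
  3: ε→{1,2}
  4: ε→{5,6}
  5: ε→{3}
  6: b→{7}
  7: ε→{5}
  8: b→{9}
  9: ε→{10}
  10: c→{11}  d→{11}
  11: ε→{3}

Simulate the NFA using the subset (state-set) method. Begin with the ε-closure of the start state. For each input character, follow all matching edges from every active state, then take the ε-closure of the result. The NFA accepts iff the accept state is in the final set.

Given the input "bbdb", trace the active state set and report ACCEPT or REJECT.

initial (ε-close {0}): {0,1,2,3,4,5,6,8}
'b' @ 1: {1,2,3,4,5,6,7,8,9,10}  (accept∈set)
'b' @ 2: {1,2,3,4,5,6,7,8,9,10}  (accept∈set)
'd' @ 3: {1,2,3,4,5,6,8,11}  (accept∈set)
'b' @ 4: {1,2,3,4,5,6,7,8,9,10}  (accept∈set)
after full input: {1,2,3,4,5,6,7,8,9,10}  (accept=1 in)

Answer: ACCEPT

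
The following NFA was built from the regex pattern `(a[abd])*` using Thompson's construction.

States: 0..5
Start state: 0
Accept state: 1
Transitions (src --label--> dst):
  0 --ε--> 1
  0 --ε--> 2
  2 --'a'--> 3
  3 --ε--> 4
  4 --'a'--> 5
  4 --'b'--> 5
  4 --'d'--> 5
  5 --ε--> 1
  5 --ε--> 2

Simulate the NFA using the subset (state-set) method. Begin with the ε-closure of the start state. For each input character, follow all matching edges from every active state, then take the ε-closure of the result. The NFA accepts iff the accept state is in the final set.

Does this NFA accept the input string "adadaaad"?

Answer: ACCEPT

Steps:
start: ε-closure({0}) = {0,1,2}
'a' @ 1: {3,4}
'd' @ 2: {1,2,5}  [accepting]
'a' @ 3: {3,4}
'd' @ 4: {1,2,5}  [accepting]
'a' @ 5: {3,4}
'a' @ 6: {1,2,5}  [accepting]
'a' @ 7: {3,4}
'd' @ 8: {1,2,5}  [accepting]
end set {1,2,5} — state 1 in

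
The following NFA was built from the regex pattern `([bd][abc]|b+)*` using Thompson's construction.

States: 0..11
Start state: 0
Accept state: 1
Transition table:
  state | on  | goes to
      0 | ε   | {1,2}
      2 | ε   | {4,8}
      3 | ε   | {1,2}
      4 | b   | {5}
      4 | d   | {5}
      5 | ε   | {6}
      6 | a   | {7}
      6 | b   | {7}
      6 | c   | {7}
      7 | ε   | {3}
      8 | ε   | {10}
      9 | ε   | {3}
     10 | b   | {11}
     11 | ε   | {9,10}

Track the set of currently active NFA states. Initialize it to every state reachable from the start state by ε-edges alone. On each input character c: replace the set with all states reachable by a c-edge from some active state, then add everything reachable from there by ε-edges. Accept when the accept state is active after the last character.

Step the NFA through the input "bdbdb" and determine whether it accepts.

initial (ε-close {0}): {0,1,2,4,8,10}
'b' @ 1: {1,2,3,4,5,6,8,9,10,11}  (accept∈set)
'd' @ 2: {5,6}
'b' @ 3: {1,2,3,4,7,8,10}  (accept∈set)
'd' @ 4: {5,6}
'b' @ 5: {1,2,3,4,7,8,10}  (accept∈set)
final: {1,2,3,4,7,8,10}; accept 1 in set

Answer: ACCEPT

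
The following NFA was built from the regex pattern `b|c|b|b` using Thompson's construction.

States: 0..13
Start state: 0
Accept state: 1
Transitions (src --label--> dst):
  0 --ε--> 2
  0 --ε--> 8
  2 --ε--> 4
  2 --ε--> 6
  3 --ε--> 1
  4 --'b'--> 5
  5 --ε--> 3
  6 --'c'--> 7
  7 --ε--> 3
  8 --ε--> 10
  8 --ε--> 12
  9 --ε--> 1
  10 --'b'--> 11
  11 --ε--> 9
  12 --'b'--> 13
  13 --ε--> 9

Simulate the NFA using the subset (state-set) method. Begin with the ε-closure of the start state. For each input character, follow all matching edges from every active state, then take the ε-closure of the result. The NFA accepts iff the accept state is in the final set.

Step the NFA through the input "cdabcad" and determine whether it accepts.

Answer: REJECT

Trace:
initial (ε-close {0}): {0,2,4,6,8,10,12}
'c' @ 1: {1,3,7}  (accept∈set)
'd' @ 2: {}  — dead — no transitions
rest 'abcad' ignored (set empty)
after full input: {}  (accept=1 not in)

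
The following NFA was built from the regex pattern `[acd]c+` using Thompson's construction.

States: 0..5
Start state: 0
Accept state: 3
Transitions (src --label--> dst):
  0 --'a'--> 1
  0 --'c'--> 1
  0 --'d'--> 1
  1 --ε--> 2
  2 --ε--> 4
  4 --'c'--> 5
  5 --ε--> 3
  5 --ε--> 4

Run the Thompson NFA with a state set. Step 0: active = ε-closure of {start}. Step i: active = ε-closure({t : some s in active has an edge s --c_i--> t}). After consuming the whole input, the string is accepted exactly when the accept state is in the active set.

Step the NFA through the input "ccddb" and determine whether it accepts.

S₀ = ε-closure({0}) = {0}
'c' @ 1: {1,2,4}
'c' @ 2: {3,4,5}  (accept∈set)
'd' @ 3: {}  — dead — no transitions
rest 'db' ignored (set empty)
after full input: {}  (accept=3 not in)

Answer: REJECT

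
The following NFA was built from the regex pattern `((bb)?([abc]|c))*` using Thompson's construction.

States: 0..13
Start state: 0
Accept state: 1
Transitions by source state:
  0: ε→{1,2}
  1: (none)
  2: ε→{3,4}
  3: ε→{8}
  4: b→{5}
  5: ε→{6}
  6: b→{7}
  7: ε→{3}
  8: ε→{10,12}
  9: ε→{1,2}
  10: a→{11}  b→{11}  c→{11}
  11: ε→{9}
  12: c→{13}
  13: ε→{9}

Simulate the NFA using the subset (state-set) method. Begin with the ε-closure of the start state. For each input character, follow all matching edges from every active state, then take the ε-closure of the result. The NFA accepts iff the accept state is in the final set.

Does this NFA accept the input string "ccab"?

Answer: ACCEPT

Trace:
S₀ = ε-closure({0}) = {0,1,2,3,4,8,10,12}
'c' @ 1: {1,2,3,4,8,9,10,11,12,13}  (accept∈set)
'c' @ 2: {1,2,3,4,8,9,10,11,12,13}  (accept∈set)
'a' @ 3: {1,2,3,4,8,9,10,11,12}  (accept∈set)
'b' @ 4: {1,2,3,4,5,6,8,9,10,11,12}  (accept∈set)
end set {1,2,3,4,5,6,8,9,10,11,12} — state 1 in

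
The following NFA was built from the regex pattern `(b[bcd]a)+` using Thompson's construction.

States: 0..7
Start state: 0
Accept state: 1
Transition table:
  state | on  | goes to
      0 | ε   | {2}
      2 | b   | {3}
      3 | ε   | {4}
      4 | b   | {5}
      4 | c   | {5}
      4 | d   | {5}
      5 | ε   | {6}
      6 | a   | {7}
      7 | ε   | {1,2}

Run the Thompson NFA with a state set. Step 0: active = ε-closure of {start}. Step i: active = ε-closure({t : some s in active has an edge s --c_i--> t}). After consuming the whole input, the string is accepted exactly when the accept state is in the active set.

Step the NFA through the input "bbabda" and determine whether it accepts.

Answer: ACCEPT

Steps:
start: ε-closure({0}) = {0,2}
'b' @ 1: {3,4}
'b' @ 2: {5,6}
'a' @ 3: {1,2,7}  (accept∈set)
'b' @ 4: {3,4}
'd' @ 5: {5,6}
'a' @ 6: {1,2,7}  (accept∈set)
after full input: {1,2,7}  (accept=1 in)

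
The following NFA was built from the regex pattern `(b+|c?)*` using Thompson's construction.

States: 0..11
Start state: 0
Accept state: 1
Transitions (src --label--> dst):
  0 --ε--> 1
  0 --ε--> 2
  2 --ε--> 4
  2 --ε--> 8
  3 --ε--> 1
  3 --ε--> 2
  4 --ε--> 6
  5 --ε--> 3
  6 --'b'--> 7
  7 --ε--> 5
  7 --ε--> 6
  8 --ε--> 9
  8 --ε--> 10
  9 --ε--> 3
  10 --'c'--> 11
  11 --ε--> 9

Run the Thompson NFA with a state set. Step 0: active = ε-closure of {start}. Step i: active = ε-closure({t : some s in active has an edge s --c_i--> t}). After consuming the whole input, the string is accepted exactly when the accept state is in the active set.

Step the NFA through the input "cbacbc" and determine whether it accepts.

initial (ε-close {0}): {0,1,2,3,4,6,8,9,10}
'c' @ 1: {1,2,3,4,6,8,9,10,11}  (accept∈set)
'b' @ 2: {1,2,3,4,5,6,7,8,9,10}  (accept∈set)
'a' @ 3: {}  — dead — no transitions
rest 'cbc' ignored (set empty)
after full input: {}  (accept=1 not in)

Answer: REJECT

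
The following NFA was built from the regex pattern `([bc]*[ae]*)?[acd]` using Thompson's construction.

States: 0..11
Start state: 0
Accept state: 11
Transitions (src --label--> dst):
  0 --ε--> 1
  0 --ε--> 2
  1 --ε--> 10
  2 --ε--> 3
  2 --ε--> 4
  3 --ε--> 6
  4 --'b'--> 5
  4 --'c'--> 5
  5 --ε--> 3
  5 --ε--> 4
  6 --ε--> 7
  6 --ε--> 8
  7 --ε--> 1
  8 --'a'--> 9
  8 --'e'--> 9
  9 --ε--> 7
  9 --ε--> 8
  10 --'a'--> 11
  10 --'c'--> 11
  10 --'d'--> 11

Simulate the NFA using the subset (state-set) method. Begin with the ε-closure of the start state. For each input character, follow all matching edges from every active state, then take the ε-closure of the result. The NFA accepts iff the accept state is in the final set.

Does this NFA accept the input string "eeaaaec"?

start: ε-closure({0}) = {0,1,2,3,4,6,7,8,10}
'e' @ 1: {1,7,8,9,10}
'e' @ 2: {1,7,8,9,10}
'a' @ 3: {1,7,8,9,10,11}  ✓accept
'a' @ 4: {1,7,8,9,10,11}  ✓accept
'a' @ 5: {1,7,8,9,10,11}  ✓accept
'e' @ 6: {1,7,8,9,10}
'c' @ 7: {11}  ✓accept
after full input: {11}  (accept=11 in)

Answer: ACCEPT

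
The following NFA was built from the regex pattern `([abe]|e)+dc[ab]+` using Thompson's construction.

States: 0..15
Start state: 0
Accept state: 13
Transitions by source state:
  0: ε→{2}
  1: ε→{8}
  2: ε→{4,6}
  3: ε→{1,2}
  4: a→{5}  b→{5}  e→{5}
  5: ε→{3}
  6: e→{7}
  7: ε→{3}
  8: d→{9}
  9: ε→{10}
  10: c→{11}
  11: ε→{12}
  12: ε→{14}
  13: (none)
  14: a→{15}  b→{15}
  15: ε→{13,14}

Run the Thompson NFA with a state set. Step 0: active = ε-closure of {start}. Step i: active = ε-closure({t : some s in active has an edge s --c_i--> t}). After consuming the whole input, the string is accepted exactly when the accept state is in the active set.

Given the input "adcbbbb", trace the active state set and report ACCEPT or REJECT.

initial (ε-close {0}): {0,2,4,6}
'a' @ 1: {1,2,3,4,5,6,8}
'd' @ 2: {9,10}
'c' @ 3: {11,12,14}
'b' @ 4: {13,14,15}  [accepting]
'b' @ 5: {13,14,15}  [accepting]
'b' @ 6: {13,14,15}  [accepting]
'b' @ 7: {13,14,15}  [accepting]
end set {13,14,15} — state 13 in

Answer: ACCEPT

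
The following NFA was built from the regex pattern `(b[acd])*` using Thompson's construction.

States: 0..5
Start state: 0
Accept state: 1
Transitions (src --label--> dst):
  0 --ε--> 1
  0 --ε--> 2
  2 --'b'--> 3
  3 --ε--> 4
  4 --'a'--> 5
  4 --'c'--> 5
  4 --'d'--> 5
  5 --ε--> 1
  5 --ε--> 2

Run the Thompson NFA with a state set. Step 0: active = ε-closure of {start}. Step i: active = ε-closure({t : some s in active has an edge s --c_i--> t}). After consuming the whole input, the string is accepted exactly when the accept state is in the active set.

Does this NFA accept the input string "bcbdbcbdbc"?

S₀ = ε-closure({0}) = {0,1,2}
'b' @ 1: {3,4}
'c' @ 2: {1,2,5}  [accepting]
'b' @ 3: {3,4}
'd' @ 4: {1,2,5}  [accepting]
'b' @ 5: {3,4}
'c' @ 6: {1,2,5}  [accepting]
'b' @ 7: {3,4}
'd' @ 8: {1,2,5}  [accepting]
'b' @ 9: {3,4}
'c' @ 10: {1,2,5}  [accepting]
final: {1,2,5}; accept 1 in set

Answer: ACCEPT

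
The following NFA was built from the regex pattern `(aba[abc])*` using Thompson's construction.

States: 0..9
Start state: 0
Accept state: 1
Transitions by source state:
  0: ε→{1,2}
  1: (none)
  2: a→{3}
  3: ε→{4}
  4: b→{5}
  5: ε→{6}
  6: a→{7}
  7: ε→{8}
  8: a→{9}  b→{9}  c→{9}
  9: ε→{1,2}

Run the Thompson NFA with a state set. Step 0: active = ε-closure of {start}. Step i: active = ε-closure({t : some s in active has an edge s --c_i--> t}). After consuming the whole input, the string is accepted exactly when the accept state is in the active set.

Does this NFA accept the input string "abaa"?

Answer: ACCEPT

Derivation:
start: ε-closure({0}) = {0,1,2}
'a' @ 1: {3,4}
'b' @ 2: {5,6}
'a' @ 3: {7,8}
'a' @ 4: {1,2,9}  [accepting]
end set {1,2,9} — state 1 in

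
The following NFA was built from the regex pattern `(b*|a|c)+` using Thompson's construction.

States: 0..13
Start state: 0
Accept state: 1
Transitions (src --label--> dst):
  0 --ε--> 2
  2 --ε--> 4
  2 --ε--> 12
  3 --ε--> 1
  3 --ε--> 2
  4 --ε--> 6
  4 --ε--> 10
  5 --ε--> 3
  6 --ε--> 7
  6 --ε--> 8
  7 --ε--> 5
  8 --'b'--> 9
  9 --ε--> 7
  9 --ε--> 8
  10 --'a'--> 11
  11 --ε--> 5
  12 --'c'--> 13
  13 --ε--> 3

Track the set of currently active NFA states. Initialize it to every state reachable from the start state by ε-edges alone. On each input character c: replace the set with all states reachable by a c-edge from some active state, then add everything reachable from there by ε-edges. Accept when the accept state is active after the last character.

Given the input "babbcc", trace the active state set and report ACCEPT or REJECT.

Answer: ACCEPT

Steps:
start: ε-closure({0}) = {0,1,2,3,4,5,6,7,8,10,12}
'b' @ 1: {1,2,3,4,5,6,7,8,9,10,12}  ✓accept
'a' @ 2: {1,2,3,4,5,6,7,8,10,11,12}  ✓accept
'b' @ 3: {1,2,3,4,5,6,7,8,9,10,12}  ✓accept
'b' @ 4: {1,2,3,4,5,6,7,8,9,10,12}  ✓accept
'c' @ 5: {1,2,3,4,5,6,7,8,10,12,13}  ✓accept
'c' @ 6: {1,2,3,4,5,6,7,8,10,12,13}  ✓accept
end set {1,2,3,4,5,6,7,8,10,12,13} — state 1 in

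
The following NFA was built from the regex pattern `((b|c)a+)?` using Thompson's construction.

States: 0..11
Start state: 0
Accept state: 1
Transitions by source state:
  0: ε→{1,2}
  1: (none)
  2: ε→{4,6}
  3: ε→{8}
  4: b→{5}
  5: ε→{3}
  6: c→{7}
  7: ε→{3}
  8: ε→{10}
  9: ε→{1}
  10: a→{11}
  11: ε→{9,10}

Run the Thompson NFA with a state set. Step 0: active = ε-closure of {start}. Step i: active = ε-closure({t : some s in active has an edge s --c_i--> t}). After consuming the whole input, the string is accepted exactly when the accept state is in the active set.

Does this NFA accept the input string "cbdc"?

Answer: REJECT

Trace:
initial (ε-close {0}): {0,1,2,4,6}
'c' @ 1: {3,7,8,10}
'b' @ 2: {}  — no active states
rest 'dc' ignored (set empty)
after full input: {}  (accept=1 not in)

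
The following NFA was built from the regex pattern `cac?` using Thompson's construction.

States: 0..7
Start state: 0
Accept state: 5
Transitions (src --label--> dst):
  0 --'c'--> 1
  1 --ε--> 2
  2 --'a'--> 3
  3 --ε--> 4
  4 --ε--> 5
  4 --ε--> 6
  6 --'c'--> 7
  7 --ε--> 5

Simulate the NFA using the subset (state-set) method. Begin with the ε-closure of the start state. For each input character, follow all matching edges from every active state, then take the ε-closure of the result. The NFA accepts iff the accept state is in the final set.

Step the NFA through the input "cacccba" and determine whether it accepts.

Answer: REJECT

Trace:
start: ε-closure({0}) = {0}
'c' @ 1: {1,2}
'a' @ 2: {3,4,5,6}  (accept∈set)
'c' @ 3: {5,7}  (accept∈set)
'c' @ 4: {}  — no active states
rest 'cba' ignored (set empty)
final: {}; accept 5 not in set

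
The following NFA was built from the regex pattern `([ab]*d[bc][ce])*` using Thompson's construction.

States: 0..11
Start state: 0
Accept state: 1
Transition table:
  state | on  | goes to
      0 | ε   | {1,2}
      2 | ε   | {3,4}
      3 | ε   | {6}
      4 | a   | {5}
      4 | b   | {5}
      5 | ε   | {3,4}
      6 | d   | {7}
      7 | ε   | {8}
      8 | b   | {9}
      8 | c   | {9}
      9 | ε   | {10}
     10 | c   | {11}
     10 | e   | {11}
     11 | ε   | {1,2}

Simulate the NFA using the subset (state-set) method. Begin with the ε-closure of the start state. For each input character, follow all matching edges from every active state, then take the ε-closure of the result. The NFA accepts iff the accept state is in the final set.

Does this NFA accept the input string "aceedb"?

Answer: REJECT

Derivation:
initial (ε-close {0}): {0,1,2,3,4,6}
'a' @ 1: {3,4,5,6}
'c' @ 2: {}  — no active states
rest 'eedb' ignored (set empty)
final: {}; accept 1 not in set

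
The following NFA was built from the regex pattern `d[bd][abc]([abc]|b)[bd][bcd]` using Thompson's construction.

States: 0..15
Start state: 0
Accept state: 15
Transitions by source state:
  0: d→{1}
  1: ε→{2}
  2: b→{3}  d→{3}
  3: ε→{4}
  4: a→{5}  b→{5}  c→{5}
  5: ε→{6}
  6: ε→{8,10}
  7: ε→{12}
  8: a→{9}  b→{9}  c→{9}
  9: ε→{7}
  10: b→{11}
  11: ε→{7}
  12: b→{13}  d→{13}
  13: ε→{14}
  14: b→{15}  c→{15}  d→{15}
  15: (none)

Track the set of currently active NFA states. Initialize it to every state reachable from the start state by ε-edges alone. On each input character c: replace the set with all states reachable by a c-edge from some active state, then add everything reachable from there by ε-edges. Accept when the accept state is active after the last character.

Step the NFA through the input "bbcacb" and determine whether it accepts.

initial (ε-close {0}): {0}
'b' @ 1: {}  — state set empty
rest 'bcacb' ignored (set empty)
final: {}; accept 15 not in set

Answer: REJECT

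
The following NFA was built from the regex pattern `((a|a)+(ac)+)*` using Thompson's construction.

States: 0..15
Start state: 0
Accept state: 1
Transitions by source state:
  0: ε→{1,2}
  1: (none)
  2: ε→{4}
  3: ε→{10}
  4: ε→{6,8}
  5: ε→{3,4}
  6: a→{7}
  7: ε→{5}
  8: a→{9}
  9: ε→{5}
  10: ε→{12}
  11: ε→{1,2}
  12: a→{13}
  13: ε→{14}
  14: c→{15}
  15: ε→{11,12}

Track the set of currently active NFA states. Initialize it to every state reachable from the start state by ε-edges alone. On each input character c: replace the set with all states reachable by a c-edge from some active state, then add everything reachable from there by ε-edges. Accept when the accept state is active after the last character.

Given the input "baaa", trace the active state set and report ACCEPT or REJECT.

initial (ε-close {0}): {0,1,2,4,6,8}
'b' @ 1: {}  — no active states
rest 'aaa' ignored (set empty)
after full input: {}  (accept=1 not in)

Answer: REJECT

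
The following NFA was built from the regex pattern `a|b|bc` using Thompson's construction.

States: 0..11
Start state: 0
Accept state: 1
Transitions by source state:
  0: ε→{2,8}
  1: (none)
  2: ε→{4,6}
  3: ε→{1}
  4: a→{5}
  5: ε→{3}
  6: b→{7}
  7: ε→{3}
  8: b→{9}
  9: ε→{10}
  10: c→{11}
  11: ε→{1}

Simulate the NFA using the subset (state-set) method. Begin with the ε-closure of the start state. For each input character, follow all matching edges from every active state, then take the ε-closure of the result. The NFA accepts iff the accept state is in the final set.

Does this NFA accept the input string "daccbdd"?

start: ε-closure({0}) = {0,2,4,6,8}
'd' @ 1: {}  — dead — no transitions
rest 'accbdd' ignored (set empty)
end set {} — state 1 not in

Answer: REJECT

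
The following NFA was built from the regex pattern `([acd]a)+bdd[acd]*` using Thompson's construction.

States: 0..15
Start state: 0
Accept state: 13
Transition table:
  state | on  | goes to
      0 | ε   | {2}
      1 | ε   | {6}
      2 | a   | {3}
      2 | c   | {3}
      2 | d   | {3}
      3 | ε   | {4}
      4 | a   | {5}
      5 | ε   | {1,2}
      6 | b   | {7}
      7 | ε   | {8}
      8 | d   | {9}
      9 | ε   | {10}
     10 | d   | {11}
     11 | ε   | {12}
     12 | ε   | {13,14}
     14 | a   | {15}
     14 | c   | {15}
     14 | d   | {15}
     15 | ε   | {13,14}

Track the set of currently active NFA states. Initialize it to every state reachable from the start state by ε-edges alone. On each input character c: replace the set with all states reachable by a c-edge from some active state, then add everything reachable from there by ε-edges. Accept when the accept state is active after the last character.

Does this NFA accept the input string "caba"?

start: ε-closure({0}) = {0,2}
'c' @ 1: {3,4}
'a' @ 2: {1,2,5,6}
'b' @ 3: {7,8}
'a' @ 4: {}  — no active states
after full input: {}  (accept=13 not in)

Answer: REJECT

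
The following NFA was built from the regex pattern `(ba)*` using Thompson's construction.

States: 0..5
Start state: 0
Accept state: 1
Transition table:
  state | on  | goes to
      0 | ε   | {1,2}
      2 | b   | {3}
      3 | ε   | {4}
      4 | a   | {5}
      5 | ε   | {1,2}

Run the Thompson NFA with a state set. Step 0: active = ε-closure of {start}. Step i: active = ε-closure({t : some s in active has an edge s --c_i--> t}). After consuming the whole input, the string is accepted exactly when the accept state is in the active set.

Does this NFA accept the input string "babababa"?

start: ε-closure({0}) = {0,1,2}
'b' @ 1: {3,4}
'a' @ 2: {1,2,5}  [accepting]
'b' @ 3: {3,4}
'a' @ 4: {1,2,5}  [accepting]
'b' @ 5: {3,4}
'a' @ 6: {1,2,5}  [accepting]
'b' @ 7: {3,4}
'a' @ 8: {1,2,5}  [accepting]
end set {1,2,5} — state 1 in

Answer: ACCEPT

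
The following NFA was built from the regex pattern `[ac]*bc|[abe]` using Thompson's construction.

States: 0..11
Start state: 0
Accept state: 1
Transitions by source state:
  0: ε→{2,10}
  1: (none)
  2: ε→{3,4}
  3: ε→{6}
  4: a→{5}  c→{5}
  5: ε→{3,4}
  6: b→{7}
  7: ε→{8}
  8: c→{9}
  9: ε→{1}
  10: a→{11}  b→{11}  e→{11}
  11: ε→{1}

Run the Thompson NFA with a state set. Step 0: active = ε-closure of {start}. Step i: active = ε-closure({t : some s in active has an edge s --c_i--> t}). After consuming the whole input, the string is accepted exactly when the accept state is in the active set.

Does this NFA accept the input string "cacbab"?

S₀ = ε-closure({0}) = {0,2,3,4,6,10}
'c' @ 1: {3,4,5,6}
'a' @ 2: {3,4,5,6}
'c' @ 3: {3,4,5,6}
'b' @ 4: {7,8}
'a' @ 5: {}  — dead — no transitions
rest 'b' ignored (set empty)
final: {}; accept 1 not in set

Answer: REJECT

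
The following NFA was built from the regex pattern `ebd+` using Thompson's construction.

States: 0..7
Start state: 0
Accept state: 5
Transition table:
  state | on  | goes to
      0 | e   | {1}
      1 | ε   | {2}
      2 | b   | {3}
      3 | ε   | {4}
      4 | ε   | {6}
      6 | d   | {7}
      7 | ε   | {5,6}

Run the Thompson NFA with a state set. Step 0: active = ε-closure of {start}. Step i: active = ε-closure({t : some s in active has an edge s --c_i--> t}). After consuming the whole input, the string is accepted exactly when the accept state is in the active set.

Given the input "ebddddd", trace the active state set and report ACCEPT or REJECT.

Answer: ACCEPT

Steps:
initial (ε-close {0}): {0}
'e' @ 1: {1,2}
'b' @ 2: {3,4,6}
'd' @ 3: {5,6,7}  ✓accept
'd' @ 4: {5,6,7}  ✓accept
'd' @ 5: {5,6,7}  ✓accept
'd' @ 6: {5,6,7}  ✓accept
'd' @ 7: {5,6,7}  ✓accept
final: {5,6,7}; accept 5 in set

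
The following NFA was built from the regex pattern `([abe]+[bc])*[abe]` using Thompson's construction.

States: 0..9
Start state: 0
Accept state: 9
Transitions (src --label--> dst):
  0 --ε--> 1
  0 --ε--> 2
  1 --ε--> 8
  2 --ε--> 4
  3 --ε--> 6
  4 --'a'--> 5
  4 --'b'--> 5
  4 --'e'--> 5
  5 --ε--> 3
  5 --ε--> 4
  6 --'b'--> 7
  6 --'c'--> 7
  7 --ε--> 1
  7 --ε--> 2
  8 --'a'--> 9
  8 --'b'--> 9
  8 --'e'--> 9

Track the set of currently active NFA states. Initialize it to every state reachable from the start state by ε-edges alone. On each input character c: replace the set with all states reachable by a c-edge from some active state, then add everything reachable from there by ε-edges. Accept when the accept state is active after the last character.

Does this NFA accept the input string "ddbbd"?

initial (ε-close {0}): {0,1,2,4,8}
'd' @ 1: {}  — state set empty
rest 'dbbd' ignored (set empty)
final: {}; accept 9 not in set

Answer: REJECT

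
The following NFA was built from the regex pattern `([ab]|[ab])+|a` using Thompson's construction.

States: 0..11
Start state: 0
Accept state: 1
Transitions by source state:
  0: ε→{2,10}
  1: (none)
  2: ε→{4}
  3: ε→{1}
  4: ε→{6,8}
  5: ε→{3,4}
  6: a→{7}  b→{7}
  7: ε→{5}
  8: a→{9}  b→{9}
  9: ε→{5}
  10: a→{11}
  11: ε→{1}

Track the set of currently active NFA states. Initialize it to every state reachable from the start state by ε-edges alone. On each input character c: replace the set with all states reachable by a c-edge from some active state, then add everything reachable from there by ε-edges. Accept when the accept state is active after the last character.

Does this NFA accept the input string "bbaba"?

Answer: ACCEPT

Derivation:
start: ε-closure({0}) = {0,2,4,6,8,10}
'b' @ 1: {1,3,4,5,6,7,8,9}  (accept∈set)
'b' @ 2: {1,3,4,5,6,7,8,9}  (accept∈set)
'a' @ 3: {1,3,4,5,6,7,8,9}  (accept∈set)
'b' @ 4: {1,3,4,5,6,7,8,9}  (accept∈set)
'a' @ 5: {1,3,4,5,6,7,8,9}  (accept∈set)
final: {1,3,4,5,6,7,8,9}; accept 1 in set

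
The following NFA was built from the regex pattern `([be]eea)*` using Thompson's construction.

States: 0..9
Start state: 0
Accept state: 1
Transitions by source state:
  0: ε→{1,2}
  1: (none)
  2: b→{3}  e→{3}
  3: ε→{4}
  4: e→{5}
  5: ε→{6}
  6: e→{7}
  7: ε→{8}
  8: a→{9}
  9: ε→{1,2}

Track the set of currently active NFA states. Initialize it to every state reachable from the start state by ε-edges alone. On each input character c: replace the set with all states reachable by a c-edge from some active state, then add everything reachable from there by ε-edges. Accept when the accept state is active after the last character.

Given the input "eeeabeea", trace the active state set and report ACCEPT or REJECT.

Answer: ACCEPT

Trace:
S₀ = ε-closure({0}) = {0,1,2}
'e' @ 1: {3,4}
'e' @ 2: {5,6}
'e' @ 3: {7,8}
'a' @ 4: {1,2,9}  [accepting]
'b' @ 5: {3,4}
'e' @ 6: {5,6}
'e' @ 7: {7,8}
'a' @ 8: {1,2,9}  [accepting]
end set {1,2,9} — state 1 in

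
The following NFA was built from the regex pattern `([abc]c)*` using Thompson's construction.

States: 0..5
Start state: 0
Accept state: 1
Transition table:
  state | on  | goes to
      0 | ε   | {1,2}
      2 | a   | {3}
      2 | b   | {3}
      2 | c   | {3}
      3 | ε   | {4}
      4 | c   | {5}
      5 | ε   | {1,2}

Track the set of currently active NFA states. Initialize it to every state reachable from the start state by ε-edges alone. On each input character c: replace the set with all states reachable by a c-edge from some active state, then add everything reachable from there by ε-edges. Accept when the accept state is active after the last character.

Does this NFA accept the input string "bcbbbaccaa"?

Answer: REJECT

Trace:
start: ε-closure({0}) = {0,1,2}
'b' @ 1: {3,4}
'c' @ 2: {1,2,5}  (accept∈set)
'b' @ 3: {3,4}
'b' @ 4: {}  — state set empty
rest 'baccaa' ignored (set empty)
end set {} — state 1 not in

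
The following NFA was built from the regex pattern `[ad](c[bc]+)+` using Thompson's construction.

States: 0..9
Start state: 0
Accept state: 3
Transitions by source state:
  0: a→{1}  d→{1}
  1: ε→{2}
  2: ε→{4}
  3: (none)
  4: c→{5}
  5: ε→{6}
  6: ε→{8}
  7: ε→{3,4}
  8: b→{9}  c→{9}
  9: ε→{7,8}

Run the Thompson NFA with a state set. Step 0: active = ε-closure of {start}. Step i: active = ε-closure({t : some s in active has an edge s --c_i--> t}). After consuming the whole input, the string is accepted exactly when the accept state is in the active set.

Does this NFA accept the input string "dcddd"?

S₀ = ε-closure({0}) = {0}
'd' @ 1: {1,2,4}
'c' @ 2: {5,6,8}
'd' @ 3: {}  — dead — no transitions
rest 'dd' ignored (set empty)
end set {} — state 3 not in

Answer: REJECT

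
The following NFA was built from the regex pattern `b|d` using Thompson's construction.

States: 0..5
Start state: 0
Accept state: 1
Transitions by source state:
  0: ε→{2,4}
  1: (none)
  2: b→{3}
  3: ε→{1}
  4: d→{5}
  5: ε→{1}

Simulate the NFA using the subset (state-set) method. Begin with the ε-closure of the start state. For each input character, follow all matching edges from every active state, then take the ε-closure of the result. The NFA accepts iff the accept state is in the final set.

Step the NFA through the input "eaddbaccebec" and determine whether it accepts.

Answer: REJECT

Steps:
initial (ε-close {0}): {0,2,4}
'e' @ 1: {}  — no active states
rest 'addbaccebec' ignored (set empty)
final: {}; accept 1 not in set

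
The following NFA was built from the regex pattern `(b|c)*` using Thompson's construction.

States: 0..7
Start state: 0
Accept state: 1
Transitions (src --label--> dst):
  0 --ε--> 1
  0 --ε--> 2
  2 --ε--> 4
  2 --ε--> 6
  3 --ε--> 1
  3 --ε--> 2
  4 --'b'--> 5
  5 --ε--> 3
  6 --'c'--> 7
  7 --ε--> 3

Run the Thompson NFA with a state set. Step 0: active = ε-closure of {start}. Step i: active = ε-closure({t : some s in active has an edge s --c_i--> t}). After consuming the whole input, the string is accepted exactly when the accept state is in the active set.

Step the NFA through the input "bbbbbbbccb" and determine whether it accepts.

Answer: ACCEPT

Trace:
S₀ = ε-closure({0}) = {0,1,2,4,6}
'b' @ 1: {1,2,3,4,5,6}  ✓accept
'b' @ 2: {1,2,3,4,5,6}  ✓accept
'b' @ 3: {1,2,3,4,5,6}  ✓accept
'b' @ 4: {1,2,3,4,5,6}  ✓accept
'b' @ 5: {1,2,3,4,5,6}  ✓accept
'b' @ 6: {1,2,3,4,5,6}  ✓accept
'b' @ 7: {1,2,3,4,5,6}  ✓accept
'c' @ 8: {1,2,3,4,6,7}  ✓accept
'c' @ 9: {1,2,3,4,6,7}  ✓accept
'b' @ 10: {1,2,3,4,5,6}  ✓accept
end set {1,2,3,4,5,6} — state 1 in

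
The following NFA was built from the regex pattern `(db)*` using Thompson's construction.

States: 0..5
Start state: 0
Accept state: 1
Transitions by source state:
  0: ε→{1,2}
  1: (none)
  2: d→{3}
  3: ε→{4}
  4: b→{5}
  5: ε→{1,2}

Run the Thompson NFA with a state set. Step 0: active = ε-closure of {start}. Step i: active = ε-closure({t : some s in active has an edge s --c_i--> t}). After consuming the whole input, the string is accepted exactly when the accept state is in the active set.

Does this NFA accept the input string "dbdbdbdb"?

Answer: ACCEPT

Trace:
start: ε-closure({0}) = {0,1,2}
'd' @ 1: {3,4}
'b' @ 2: {1,2,5}  [accepting]
'd' @ 3: {3,4}
'b' @ 4: {1,2,5}  [accepting]
'd' @ 5: {3,4}
'b' @ 6: {1,2,5}  [accepting]
'd' @ 7: {3,4}
'b' @ 8: {1,2,5}  [accepting]
end set {1,2,5} — state 1 in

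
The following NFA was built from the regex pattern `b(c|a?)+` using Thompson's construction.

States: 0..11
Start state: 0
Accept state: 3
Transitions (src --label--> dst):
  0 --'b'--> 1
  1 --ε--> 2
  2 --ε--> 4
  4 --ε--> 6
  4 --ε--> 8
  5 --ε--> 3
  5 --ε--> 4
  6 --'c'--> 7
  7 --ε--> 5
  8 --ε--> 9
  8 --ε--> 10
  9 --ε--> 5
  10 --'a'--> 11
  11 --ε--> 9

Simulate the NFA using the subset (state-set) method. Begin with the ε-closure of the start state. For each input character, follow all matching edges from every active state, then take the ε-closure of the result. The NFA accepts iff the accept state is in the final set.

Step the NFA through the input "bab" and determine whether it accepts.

Answer: REJECT

Trace:
initial (ε-close {0}): {0}
'b' @ 1: {1,2,3,4,5,6,8,9,10}  [accepting]
'a' @ 2: {3,4,5,6,8,9,10,11}  [accepting]
'b' @ 3: {}  — state set empty
after full input: {}  (accept=3 not in)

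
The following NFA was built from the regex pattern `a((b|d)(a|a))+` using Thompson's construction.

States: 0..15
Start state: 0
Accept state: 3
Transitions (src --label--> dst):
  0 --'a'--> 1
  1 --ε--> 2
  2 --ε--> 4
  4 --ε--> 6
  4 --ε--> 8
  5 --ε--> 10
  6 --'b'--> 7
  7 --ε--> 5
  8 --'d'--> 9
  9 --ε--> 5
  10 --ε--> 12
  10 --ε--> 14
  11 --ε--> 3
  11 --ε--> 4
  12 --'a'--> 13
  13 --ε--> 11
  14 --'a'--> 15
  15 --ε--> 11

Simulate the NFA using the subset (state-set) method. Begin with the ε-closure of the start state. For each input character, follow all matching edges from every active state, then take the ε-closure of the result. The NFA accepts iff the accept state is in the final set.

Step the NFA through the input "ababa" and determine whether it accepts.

Answer: ACCEPT

Derivation:
S₀ = ε-closure({0}) = {0}
'a' @ 1: {1,2,4,6,8}
'b' @ 2: {5,7,10,12,14}
'a' @ 3: {3,4,6,8,11,13,15}  (accept∈set)
'b' @ 4: {5,7,10,12,14}
'a' @ 5: {3,4,6,8,11,13,15}  (accept∈set)
after full input: {3,4,6,8,11,13,15}  (accept=3 in)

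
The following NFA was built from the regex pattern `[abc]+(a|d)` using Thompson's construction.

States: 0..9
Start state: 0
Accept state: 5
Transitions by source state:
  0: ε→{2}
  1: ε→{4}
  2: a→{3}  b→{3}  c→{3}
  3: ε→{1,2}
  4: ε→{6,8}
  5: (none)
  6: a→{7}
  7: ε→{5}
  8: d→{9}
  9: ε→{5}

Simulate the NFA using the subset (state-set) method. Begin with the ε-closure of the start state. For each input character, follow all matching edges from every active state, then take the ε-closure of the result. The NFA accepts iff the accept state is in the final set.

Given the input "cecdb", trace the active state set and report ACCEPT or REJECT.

Answer: REJECT

Derivation:
S₀ = ε-closure({0}) = {0,2}
'c' @ 1: {1,2,3,4,6,8}
'e' @ 2: {}  — state set empty
rest 'cdb' ignored (set empty)
after full input: {}  (accept=5 not in)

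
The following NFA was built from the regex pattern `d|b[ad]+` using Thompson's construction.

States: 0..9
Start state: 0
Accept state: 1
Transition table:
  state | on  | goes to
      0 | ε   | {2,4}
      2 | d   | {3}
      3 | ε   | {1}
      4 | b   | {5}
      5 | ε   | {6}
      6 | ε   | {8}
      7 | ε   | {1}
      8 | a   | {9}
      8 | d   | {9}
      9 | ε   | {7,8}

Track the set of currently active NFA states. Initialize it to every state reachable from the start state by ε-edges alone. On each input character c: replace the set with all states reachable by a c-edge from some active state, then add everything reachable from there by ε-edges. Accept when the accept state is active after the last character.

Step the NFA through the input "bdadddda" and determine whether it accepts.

Answer: ACCEPT

Derivation:
start: ε-closure({0}) = {0,2,4}
'b' @ 1: {5,6,8}
'd' @ 2: {1,7,8,9}  (accept∈set)
'a' @ 3: {1,7,8,9}  (accept∈set)
'd' @ 4: {1,7,8,9}  (accept∈set)
'd' @ 5: {1,7,8,9}  (accept∈set)
'd' @ 6: {1,7,8,9}  (accept∈set)
'd' @ 7: {1,7,8,9}  (accept∈set)
'a' @ 8: {1,7,8,9}  (accept∈set)
final: {1,7,8,9}; accept 1 in set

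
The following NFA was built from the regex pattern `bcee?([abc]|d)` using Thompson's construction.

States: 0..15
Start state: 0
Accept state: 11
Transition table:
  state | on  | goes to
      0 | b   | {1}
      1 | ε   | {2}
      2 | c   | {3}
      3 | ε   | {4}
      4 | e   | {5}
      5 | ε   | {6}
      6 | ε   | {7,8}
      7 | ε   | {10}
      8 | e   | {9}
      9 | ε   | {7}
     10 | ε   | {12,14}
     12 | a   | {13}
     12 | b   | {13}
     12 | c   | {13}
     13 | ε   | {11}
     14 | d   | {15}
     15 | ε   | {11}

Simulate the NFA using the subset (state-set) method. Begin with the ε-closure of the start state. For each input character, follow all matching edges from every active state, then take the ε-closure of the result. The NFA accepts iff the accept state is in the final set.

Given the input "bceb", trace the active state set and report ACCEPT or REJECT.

Answer: ACCEPT

Trace:
start: ε-closure({0}) = {0}
'b' @ 1: {1,2}
'c' @ 2: {3,4}
'e' @ 3: {5,6,7,8,10,12,14}
'b' @ 4: {11,13}  ✓accept
end set {11,13} — state 11 in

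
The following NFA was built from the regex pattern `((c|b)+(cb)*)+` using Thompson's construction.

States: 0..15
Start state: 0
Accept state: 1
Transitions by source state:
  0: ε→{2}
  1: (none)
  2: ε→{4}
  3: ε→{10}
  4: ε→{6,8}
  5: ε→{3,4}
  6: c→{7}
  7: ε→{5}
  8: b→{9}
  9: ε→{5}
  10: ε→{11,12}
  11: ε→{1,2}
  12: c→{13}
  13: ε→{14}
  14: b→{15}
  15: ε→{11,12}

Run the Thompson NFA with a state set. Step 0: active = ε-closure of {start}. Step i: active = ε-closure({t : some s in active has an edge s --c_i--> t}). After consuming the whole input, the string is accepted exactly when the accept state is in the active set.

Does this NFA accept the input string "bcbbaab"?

start: ε-closure({0}) = {0,2,4,6,8}
'b' @ 1: {1,2,3,4,5,6,8,9,10,11,12}  ✓accept
'c' @ 2: {1,2,3,4,5,6,7,8,10,11,12,13,14}  ✓accept
'b' @ 3: {1,2,3,4,5,6,8,9,10,11,12,15}  ✓accept
'b' @ 4: {1,2,3,4,5,6,8,9,10,11,12}  ✓accept
'a' @ 5: {}  — no active states
rest 'ab' ignored (set empty)
after full input: {}  (accept=1 not in)

Answer: REJECT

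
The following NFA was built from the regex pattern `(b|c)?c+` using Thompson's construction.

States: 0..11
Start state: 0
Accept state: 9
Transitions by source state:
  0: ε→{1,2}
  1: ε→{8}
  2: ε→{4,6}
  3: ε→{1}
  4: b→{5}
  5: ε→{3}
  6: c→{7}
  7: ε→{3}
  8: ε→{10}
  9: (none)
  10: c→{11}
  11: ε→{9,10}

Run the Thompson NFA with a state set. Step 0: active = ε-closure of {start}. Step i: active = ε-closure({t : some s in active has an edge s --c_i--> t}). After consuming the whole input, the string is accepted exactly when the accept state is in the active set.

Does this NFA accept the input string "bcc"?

initial (ε-close {0}): {0,1,2,4,6,8,10}
'b' @ 1: {1,3,5,8,10}
'c' @ 2: {9,10,11}  ✓accept
'c' @ 3: {9,10,11}  ✓accept
end set {9,10,11} — state 9 in

Answer: ACCEPT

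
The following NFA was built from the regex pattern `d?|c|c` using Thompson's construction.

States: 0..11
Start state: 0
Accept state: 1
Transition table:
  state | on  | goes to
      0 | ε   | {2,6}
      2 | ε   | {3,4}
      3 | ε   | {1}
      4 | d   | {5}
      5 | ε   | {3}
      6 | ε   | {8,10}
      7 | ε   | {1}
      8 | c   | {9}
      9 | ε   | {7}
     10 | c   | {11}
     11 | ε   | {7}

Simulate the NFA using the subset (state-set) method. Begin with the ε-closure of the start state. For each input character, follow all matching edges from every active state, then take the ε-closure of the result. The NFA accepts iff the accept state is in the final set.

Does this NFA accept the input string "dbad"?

Answer: REJECT

Steps:
initial (ε-close {0}): {0,1,2,3,4,6,8,10}
'd' @ 1: {1,3,5}  (accept∈set)
'b' @ 2: {}  — dead — no transitions
rest 'ad' ignored (set empty)
final: {}; accept 1 not in set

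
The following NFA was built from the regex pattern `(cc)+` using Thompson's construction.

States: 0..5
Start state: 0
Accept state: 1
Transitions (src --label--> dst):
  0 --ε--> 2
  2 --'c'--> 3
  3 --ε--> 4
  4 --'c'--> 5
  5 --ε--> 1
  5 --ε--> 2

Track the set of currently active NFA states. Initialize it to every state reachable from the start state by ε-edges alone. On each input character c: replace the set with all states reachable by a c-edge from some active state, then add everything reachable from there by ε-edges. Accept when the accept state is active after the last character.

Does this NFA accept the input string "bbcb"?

Answer: REJECT

Trace:
start: ε-closure({0}) = {0,2}
'b' @ 1: {}  — no active states
rest 'bcb' ignored (set empty)
end set {} — state 1 not in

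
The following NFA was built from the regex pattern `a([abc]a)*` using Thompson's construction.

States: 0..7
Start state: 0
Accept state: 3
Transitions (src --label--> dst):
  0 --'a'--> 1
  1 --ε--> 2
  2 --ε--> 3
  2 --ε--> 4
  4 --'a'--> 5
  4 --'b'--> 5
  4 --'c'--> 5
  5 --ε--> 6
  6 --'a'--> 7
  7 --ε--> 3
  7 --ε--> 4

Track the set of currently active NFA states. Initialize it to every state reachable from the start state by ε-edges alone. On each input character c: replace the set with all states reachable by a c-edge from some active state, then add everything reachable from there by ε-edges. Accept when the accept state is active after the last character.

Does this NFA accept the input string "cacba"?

Answer: REJECT

Derivation:
initial (ε-close {0}): {0}
'c' @ 1: {}  — no active states
rest 'acba' ignored (set empty)
end set {} — state 3 not in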